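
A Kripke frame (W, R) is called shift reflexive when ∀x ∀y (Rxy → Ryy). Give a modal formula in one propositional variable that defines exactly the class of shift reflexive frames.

This is shift-reflexivity; the standard corresponding axiom is T□: □(□r → r).

□(□r → r)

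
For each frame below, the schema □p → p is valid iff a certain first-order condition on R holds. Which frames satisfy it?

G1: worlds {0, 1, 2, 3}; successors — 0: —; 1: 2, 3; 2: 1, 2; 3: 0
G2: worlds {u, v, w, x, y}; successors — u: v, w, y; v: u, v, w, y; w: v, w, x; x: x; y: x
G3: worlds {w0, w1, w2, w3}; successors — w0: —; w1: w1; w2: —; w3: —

Frame correspondent (Sahlqvist): ∀x Rxx — i.e. reflexivity.
G1: fails — world 0 does not see itself.
G2: fails — world u does not see itself.
G3: fails — world w0 does not see itself.

none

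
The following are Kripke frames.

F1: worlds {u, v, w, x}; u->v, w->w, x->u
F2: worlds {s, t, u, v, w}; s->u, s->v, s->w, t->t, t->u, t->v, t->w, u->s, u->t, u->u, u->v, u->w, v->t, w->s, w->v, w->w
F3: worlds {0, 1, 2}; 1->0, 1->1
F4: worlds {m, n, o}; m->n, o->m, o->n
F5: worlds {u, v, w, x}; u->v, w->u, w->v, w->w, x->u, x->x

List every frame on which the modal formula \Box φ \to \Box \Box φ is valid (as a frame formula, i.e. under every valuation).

This is the axiom for transitivity; its first-order frame correspondent is \forall x \forall y \forall z (Rxy \wedge Ryz \to Rxz).
F1: fails — Rxu and Ruv but not Rxv.
F2: fails — Rvt and Rtv but not Rvv.
F3: holds.
F4: holds.
F5: fails — Rxu and Ruv but not Rxv.
Valid on: F3, F4.

F3, F4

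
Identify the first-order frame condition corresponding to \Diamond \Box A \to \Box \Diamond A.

Suppose ◇□A→□◇A is valid. Take Rxy, Rxz and set V(A)={w : Ryw}. Then □A at y so ◇□A at x, so □◇A at x, so ◇A at z, giving w with Rzw and Ryw.
The converse is a direct semantic check.
Frame condition: \forall x \forall y \forall z (Rxy \wedge Rxz \to \exists w (Ryw \wedge Rzw)).

Convergence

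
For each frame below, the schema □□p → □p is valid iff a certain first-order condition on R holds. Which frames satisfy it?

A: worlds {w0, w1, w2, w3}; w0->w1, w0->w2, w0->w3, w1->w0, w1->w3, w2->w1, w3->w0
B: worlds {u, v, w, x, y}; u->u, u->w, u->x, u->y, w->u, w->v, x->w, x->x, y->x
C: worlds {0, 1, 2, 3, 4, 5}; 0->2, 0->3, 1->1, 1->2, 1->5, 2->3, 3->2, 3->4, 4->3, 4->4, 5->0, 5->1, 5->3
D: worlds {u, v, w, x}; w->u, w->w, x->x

The schema corresponds to density: ∀x ∀y (Rxy → ∃z (Rxz ∧ Rzy)).
A: fails — Rw3w0 but no z with Rw3z and Rzw0.
B: fails — Rwv but no z with Rwz and Rzv.
C: fails — R32 but no z with R3z and Rz2.
D: condition met.

D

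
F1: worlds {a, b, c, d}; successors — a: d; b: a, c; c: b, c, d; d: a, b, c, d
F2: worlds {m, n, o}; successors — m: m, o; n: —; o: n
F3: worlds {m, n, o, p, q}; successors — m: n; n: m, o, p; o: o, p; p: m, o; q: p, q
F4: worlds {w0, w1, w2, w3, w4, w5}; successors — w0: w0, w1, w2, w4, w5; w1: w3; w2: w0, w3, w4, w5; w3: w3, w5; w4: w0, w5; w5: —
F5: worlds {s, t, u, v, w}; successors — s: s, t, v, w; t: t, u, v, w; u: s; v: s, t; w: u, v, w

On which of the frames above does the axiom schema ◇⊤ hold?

This is the axiom for seriality; its first-order frame correspondent is ∀x ∃y Rxy.
F1: holds.
F2: fails — world n has no successor.
F3: holds.
F4: fails — world w5 has no successor.
F5: holds.
Valid on: F1, F3, F5.

F1, F3, F5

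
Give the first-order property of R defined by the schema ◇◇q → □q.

∀x ∀y ∀z ((xR²y ∧ xRz) → ∃w (y = w ∧ z = w))

This is a Sahlqvist (Geach-type) schema ◇^2□^0q → □^1◇^0q.
Minimal-valuation argument: fix x; take any y with xR^2y and any z with xR^1z. Set V(q) to the set of worlds R-reachable from y in exactly 0 steps. Then □^0q holds at y, so the antecedent holds at x; validity forces ◇^0q at z, giving a w with zR^0w and yR^0w.
First-order correspondent: ∀x ∀y ∀z ((xR²y ∧ xRz) → ∃w (y = w ∧ z = w)).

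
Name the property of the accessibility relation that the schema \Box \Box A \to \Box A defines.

This schema is the C4 axiom.
It corresponds to density: \forall x \forall y (Rxy \to \exists z (Rxz \wedge Rzy)).

Density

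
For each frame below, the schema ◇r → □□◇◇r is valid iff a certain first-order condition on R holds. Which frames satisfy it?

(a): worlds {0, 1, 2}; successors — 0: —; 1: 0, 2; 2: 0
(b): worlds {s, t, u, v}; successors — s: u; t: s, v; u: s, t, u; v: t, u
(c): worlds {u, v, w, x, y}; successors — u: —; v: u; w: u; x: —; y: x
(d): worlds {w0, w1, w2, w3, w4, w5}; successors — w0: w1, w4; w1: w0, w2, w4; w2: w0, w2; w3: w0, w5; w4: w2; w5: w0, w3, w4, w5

Frame correspondent (Sahlqvist): ∀x ∀y ∀z ((xRy ∧ xR²z) → ∃w (y = w ∧ zR²w)) — i.e. a generalized confluence (Geach) condition.
(a): fails — 1R0, 1R²0 but no w with 0=w and 0R²w.
(b): fails — tRs, tR²t but no w with s=w and tR²w.
(c): condition met.
(d): fails — w0Rw1, w0R²w0 but no w with w1=w and w0R²w.
Valid on: (c).

(c)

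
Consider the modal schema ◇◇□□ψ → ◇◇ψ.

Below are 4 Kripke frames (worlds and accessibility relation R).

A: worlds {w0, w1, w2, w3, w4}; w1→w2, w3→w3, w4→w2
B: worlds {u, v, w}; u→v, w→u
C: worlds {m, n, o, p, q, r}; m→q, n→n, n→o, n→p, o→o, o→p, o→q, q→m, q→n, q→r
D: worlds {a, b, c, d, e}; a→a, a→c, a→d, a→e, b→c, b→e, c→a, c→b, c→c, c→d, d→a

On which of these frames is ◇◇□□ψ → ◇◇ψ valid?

A

Frame correspondent (Sahlqvist): ∀x ∀y (xR²y → ∃w (yR²w ∧ xR²w)) — i.e. a generalized confluence (Geach) condition.
A: condition met.
B: fails — wR²v but no t with vR²t and wR²t.
C: fails — mR²r but no w with rR²w and mR²w.
D: fails — aR²e but no w with eR²w and aR²w.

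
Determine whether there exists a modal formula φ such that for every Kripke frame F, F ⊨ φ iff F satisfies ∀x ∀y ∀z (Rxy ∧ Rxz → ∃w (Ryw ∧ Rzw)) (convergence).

This is a Sahlqvist condition; the .2 axiom ◇□q → □◇q defines it.

Definable; ◇□q → □◇q defines it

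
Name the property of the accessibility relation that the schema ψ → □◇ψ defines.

Suppose ψ→□◇ψ is valid. Take Rxy and set V(ψ)={x}. Then ψ at x, so □◇ψ at x, so ◇ψ at y, so some z with Ryz has ψ; z=x, i.e. Ryx.

Symmetry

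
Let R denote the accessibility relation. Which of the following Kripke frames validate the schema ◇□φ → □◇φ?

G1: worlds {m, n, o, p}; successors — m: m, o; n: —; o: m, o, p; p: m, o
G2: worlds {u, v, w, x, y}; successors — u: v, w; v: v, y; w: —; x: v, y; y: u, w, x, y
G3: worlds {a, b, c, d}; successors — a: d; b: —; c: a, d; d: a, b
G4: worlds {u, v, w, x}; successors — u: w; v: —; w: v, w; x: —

Frame correspondent (Sahlqvist): ∀x ∀y ∀z (Rxy ∧ Rxz → ∃w (Ryw ∧ Rzw)) — i.e. convergence.
G1: satisfies the condition.
G2: fails — Ruv and Ruw but v and w have no common successor.
G3: fails — Rcd and Rca but d and a have no common successor.
G4: fails — Rww and Rwv but w and v have no common successor.

G1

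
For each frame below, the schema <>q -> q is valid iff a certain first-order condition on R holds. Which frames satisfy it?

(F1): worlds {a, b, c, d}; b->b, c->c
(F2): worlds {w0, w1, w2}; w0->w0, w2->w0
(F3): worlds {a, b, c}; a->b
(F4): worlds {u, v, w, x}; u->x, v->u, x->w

This is the axiom for a generalized confluence (Geach) condition; its first-order frame correspondent is forall x forall y (xRy -> exists w (y = w & x = w)).
(F1): satisfies the condition.
(F2): fails — w2Rw0 but w0 ≠ w2.
(F3): fails — aRb but b ≠ a.
(F4): fails — uRx but x ≠ u.
Valid on: (F1).

(F1)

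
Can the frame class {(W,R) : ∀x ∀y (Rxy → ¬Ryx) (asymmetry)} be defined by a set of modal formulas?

Modal frame validity is preserved under surjective bounded morphisms.
The 3-cycle (worlds s,t,u with s→t→u→s) is asymmetric. Mapping every world to a single reflexive point • is a surjective bounded morphism, and the reflexive point is not asymmetric (R•• but asymmetry requires ¬R••).
So no modal formula (or set of formulas) defines exactly the asymmetric frames.

Not definable by any modal formula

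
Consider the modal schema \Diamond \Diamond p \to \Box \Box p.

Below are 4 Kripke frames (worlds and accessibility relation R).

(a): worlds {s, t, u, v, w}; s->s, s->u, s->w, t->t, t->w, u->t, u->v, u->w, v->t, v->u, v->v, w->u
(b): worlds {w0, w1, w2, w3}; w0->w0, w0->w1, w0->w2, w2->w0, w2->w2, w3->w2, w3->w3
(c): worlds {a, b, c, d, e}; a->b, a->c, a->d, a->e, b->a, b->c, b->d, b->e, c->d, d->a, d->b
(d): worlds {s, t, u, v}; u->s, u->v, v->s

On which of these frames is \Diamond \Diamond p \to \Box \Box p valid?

Frame correspondent (Sahlqvist): \forall x \forall y \forall z ((x R^2 y \wedge x R^2 z) \to \exists w (y = w \wedge z = w)) — i.e. a generalized confluence (Geach) condition.
(a): fails — sR²s, sR²t but s ≠ t.
(b): fails — w0R²w0, w0R²w1 but w0 ≠ w1.
(c): fails — aR²a, aR²b but a ≠ b.
(d): ✓.

(d)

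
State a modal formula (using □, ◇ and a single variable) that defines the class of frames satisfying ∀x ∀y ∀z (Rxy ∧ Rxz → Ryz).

◇r → □◇r

This is the Euclidean property; the standard corresponding axiom is 5: ◇r → □◇r.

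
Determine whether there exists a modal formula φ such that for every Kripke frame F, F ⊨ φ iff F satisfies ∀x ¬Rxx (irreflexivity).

If a class were modally definable it would be closed under surjective bounded morphisms (Goldblatt–Thomason).
The 2-cycle (worlds a,b with a→b→a) is irreflexive, and the map sending every world to a single reflexive point • is a surjective bounded morphism (forth: every edge maps to (•,•); back: every world has a successor). So any modal formula valid on the 2-cycle is also valid on the reflexive point, which is not irreflexive.
So the class is not modally definable.

Not modally definable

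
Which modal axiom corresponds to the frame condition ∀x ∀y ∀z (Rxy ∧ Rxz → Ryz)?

◇r → □◇r

A defining formula is ◇r → □◇r (the 5 axiom).
Suppose ◇r→□◇r is valid. Take Rxy, Rxz and set V(r)={y}. Then ◇r at x, so □◇r at x, so ◇r at z, so some w with Rzw has r; w=y, i.e. Rzy. By symmetry of the argument, Ryz.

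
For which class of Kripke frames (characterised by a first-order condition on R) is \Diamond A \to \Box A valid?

Suppose ◇A→□A is valid. Take Rxy, Rxz and set V(A)={y}. Then ◇A at x, so □A at x, so A at z, i.e. z=y.

Partial functionality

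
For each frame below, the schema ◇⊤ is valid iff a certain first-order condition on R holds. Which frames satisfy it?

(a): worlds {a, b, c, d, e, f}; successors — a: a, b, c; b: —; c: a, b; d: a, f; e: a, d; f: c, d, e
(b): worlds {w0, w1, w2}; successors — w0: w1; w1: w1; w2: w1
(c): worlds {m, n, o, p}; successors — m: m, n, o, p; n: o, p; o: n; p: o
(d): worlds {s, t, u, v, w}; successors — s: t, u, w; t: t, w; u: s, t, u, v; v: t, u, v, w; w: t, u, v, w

Frame correspondent (Sahlqvist): ∀x ∃y Rxy — i.e. seriality.
(a): fails — world b has no successor.
(b): ✓.
(c): ✓.
(d): ✓.

(b), (c), (d)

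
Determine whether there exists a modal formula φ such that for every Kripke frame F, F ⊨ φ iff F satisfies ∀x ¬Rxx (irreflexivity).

No

If a class were modally definable it would be closed under surjective bounded morphisms (Goldblatt–Thomason).
The 3-cycle (worlds 0,1,2 with 0→1→2→0) is irreflexive, and the map sending every world to a single reflexive point • is a surjective bounded morphism (forth: every edge maps to (•,•); back: every world has a successor). So any modal formula valid on the 3-cycle is also valid on the reflexive point, which is not irreflexive.
So no modal formula (or set of formulas) defines exactly the irreflexive frames.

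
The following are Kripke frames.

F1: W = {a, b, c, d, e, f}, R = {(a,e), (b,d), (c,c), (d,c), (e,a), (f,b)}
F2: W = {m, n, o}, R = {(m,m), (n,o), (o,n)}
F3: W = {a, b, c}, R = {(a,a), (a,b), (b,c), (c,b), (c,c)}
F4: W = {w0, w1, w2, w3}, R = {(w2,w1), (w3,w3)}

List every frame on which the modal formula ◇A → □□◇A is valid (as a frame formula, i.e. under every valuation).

F2, F4

This is the axiom for a generalized confluence (Geach) condition; its first-order frame correspondent is ∀x ∀y ∀z ((xRy ∧ xR²z) → ∃w (y = w ∧ zRw)).
F1: fails — bRd, bR²c but no w with d=w and cRw.
F2: ✓.
F3: fails — aRa, aR²b but no w with a=w and bRw.
F4: ✓.
Valid on: F2, F4.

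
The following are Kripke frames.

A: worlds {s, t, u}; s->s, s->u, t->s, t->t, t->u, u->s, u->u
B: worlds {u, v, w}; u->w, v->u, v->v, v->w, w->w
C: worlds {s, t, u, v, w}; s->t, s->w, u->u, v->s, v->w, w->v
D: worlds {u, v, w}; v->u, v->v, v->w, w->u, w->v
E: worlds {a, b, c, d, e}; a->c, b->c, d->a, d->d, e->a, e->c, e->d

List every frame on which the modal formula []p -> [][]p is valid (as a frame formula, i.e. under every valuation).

The schema corresponds to transitivity: forall x forall y forall z (Rxy & Ryz -> Rxz).
A: ✓.
B: ✓.
C: fails — Rvw and Rwv but not Rvv.
D: fails — Rwv and Rvw but not Rww.
E: fails — Rda and Rac but not Rdc.
Valid on: A, B.

A, B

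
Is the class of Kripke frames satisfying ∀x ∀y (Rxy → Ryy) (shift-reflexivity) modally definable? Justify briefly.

The condition is shift-reflexivity. A defining modal formula is □(□p → p).

Definable; □(□p → p) defines it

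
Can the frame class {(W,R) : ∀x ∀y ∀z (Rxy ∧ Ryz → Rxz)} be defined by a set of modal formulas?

Yes, by □r → □□r

Yes: it is transitivity, defined by the 4 schema □r → □□r.
Suppose □r→□□r is valid. Take Rxy, Ryz and set V(r)={w : Rxw}. Then □r at x, so □□r at x, so □r at y, so r at z, i.e. Rxz.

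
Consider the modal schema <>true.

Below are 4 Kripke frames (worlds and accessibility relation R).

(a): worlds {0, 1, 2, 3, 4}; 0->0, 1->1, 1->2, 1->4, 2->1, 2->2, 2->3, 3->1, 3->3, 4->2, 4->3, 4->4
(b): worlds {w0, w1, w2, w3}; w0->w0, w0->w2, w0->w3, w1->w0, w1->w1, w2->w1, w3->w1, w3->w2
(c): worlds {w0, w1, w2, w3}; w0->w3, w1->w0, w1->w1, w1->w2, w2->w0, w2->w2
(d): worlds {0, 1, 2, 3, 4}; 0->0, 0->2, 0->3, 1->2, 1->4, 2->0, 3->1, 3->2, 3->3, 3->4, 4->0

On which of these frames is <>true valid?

(a), (b), (d)

The schema corresponds to seriality: forall x exists y Rxy.
(a): ✓.
(b): ✓.
(c): fails — world w3 has no successor.
(d): ✓.
Valid on: (a), (b), (d).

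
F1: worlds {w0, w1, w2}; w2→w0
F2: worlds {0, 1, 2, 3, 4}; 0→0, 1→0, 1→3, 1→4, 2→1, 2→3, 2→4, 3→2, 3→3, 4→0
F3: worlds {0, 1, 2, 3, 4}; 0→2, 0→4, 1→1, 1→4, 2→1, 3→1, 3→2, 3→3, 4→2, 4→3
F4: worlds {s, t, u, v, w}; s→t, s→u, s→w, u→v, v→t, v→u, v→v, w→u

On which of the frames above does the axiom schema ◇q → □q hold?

F1

This is the axiom for partial functionality; its first-order frame correspondent is ∀x ∀y ∀z (Rxy ∧ Rxz → y = z).
F1: holds.
F2: fails — 1 sees both 0 and 3.
F3: fails — 0 sees both 2 and 4.
F4: fails — s sees both t and u.
Valid on: F1.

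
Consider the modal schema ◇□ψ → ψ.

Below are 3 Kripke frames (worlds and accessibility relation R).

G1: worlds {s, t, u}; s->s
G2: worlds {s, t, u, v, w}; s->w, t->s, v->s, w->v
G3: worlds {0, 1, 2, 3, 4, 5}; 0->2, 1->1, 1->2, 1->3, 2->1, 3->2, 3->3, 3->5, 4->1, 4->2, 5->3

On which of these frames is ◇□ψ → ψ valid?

G1

Frame correspondent (Sahlqvist): ∀x ∀y (Rxy → Ryx) — i.e. symmetry.
G1: satisfies the condition.
G2: fails — Rvs but not Rsv.
G3: fails — R32 but not R23.
Valid on: G1.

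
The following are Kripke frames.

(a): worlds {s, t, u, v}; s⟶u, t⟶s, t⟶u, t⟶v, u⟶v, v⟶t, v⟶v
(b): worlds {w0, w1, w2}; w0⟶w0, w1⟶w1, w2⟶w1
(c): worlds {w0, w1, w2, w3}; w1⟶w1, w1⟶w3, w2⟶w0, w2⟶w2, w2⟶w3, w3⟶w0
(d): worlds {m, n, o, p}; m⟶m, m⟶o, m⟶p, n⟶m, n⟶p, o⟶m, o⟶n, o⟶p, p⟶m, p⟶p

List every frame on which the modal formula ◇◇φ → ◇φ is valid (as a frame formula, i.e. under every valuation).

Frame correspondent (Sahlqvist): ∀x ∀y ∀z (Rxy ∧ Ryz → Rxz) — i.e. transitivity.
(a): fails — Ruv and Rvt but not Rut.
(b): condition met.
(c): fails — Rw1w3 and Rw3w0 but not Rw1w0.
(d): fails — Rom and Rmo but not Roo.

(b)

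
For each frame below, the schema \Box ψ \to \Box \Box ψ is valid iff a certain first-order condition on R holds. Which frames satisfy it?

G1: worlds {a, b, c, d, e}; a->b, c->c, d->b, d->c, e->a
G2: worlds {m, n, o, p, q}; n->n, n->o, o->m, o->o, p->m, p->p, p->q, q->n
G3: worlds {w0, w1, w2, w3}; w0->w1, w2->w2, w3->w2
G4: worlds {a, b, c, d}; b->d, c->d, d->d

The schema corresponds to transitivity: \forall x \forall y \forall z (Rxy \wedge Ryz \to Rxz).
G1: fails — Rea and Rab but not Reb.
G2: fails — Rno and Rom but not Rnm.
G3: holds.
G4: holds.

G3, G4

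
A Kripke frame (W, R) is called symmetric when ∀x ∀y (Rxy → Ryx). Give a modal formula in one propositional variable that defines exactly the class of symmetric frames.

A defining formula is s → □◇s (the B axiom).

s → □◇s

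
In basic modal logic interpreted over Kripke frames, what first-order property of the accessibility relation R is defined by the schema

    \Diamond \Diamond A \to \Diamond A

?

Equivalently (dual form): □A → □□A.
Suppose □A→□□A is valid. Take Rxy, Ryz and set V(A)={w : Rxw}. Then □A at x, so □□A at x, so □A at y, so A at z, i.e. Rxz.

Transitivity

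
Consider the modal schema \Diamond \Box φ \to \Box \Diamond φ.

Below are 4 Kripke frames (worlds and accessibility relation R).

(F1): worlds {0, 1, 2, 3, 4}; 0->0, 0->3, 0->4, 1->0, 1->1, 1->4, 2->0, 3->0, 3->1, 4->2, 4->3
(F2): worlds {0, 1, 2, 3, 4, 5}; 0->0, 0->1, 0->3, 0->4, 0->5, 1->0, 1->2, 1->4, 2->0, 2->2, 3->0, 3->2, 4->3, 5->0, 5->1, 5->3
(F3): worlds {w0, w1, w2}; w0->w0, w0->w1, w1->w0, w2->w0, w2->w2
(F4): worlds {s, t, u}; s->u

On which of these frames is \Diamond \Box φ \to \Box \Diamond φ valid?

Frame correspondent (Sahlqvist): \forall x \forall y \forall z (Rxy \wedge Rxz \to \exists w (Ryw \wedge Rzw)) — i.e. convergence.
(F1): fails — R04 and R03 but 4 and 3 have no common successor.
(F2): fails — R01 and R04 but 1 and 4 have no common successor.
(F3): satisfies the condition.
(F4): fails — Rsu and Rsu but u and u have no common successor.

(F3)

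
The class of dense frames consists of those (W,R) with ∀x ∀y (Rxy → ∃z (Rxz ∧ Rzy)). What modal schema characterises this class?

The condition is density. The C4 schema □□r → □r defines it.
Suppose □□r→□r is valid. Take Rxy and set V(r)={w : xR²w}. Then □□r at x, so □r at x, so r at y, i.e. ∃z(Rxz∧Rzy).

□□r → □r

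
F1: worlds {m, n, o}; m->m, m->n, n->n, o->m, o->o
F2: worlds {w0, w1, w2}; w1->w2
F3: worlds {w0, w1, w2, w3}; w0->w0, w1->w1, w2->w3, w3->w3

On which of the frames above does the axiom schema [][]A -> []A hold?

F1, F3

This is the axiom for density; its first-order frame correspondent is forall x forall y (Rxy -> exists z (Rxz & Rzy)).
F1: satisfies the condition.
F2: fails — Rw1w2 but no z with Rw1z and Rzw2.
F3: satisfies the condition.
Valid on: F1, F3.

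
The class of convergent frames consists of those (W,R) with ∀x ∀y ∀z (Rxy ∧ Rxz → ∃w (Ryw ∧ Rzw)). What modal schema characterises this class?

A defining formula is ◇□q → □◇q (the .2 axiom).
Suppose ◇□q→□◇q is valid. Take Rxy, Rxz and set V(q)={w : Ryw}. Then □q at y so ◇□q at x, so □◇q at x, so ◇q at z, giving w with Rzw and Ryw.

◇□q → □◇q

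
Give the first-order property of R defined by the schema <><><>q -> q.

forall x forall y (x R^3 y -> exists w (y = w & x = w))

This is a Sahlqvist (Geach-type) schema ◇^3□^0q → □^0◇^0q.
Minimal-valuation argument: fix x; take any y with xR^3y and any z with xR^0z. Set V(q) to the set of worlds R-reachable from y in exactly 0 steps. Then □^0q holds at y, so the antecedent holds at x; validity forces ◇^0q at z, giving a w with zR^0w and yR^0w.
First-order correspondent: forall x forall y (x R^3 y -> exists w (y = w & x = w)).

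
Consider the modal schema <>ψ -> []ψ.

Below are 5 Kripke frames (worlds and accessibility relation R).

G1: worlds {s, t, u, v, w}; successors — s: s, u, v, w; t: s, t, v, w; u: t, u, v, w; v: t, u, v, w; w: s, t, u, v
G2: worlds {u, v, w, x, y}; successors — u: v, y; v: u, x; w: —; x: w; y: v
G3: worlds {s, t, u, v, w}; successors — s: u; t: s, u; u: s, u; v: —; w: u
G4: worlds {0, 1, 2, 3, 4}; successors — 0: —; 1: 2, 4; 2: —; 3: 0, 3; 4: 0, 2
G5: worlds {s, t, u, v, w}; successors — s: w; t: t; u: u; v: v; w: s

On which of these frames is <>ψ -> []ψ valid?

The schema corresponds to partial functionality: forall x forall y forall z (Rxy & Rxz -> y = z).
G1: fails — s sees both s and u.
G2: fails — u sees both v and y.
G3: fails — t sees both s and u.
G4: fails — 1 sees both 2 and 4.
G5: ✓.
Valid on: G5.

G5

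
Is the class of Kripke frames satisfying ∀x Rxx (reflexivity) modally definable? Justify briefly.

Definable; □r → r defines it

This is a Sahlqvist condition; the T axiom □r → r defines it.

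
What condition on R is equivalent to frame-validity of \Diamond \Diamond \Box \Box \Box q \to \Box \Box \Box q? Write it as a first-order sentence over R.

This is a Sahlqvist (Geach-type) schema ◇^2□^3q → □^3◇^0q.
Minimal-valuation argument: fix x; take any y with xR^2y and any z with xR^3z. Set V(q) to the set of worlds R-reachable from y in exactly 3 steps. Then □^3q holds at y, so the antecedent holds at x; validity forces ◇^0q at z, giving a w with zR^0w and yR^3w.
First-order correspondent: \forall x \forall y \forall z ((x R^2 y \wedge x R^3 z) \to \exists w (y R^3 w \wedge z = w)).

\forall x \forall y \forall z ((x R^2 y \wedge x R^3 z) \to \exists w (y R^3 w \wedge z = w))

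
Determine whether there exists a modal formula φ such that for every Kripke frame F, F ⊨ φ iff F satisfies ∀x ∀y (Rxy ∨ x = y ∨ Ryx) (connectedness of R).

Any modally definable frame class is closed under disjoint unions.
Take 4 disjoint single-world reflexive frames: each is trivially connected, but their disjoint union has 4 worlds with no edge between distinct components, so it is not connected.
Hence connectedness of R is not modally definable.

Not definable by any modal formula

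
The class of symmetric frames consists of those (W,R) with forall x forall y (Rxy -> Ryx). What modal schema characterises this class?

s → □◇s

A defining formula is s → □◇s (the B axiom).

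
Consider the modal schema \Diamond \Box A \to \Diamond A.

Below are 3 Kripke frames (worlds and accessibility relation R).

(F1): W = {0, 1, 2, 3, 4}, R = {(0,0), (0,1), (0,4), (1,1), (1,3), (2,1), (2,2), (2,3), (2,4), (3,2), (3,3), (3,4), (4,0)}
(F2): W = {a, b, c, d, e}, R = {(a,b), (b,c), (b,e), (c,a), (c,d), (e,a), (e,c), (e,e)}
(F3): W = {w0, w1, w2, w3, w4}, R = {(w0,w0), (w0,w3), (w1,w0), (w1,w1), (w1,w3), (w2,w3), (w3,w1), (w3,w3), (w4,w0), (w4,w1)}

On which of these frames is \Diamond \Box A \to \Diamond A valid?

Frame correspondent (Sahlqvist): \forall x \forall y (xRy \to \exists w (yRw \wedge xRw)) — i.e. a generalized confluence (Geach) condition.
(F1): fails — 2R4 but no w with 4Rw and 2Rw.
(F2): fails — aRb but no w with bRw and aRw.
(F3): satisfies the condition.

(F3)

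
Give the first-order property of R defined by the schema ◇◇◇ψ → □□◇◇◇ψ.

∀x ∀y ∀z ((xR³y ∧ xR²z) → ∃w (y = w ∧ zR³w))

This is a Sahlqvist (Geach-type) schema ◇^3□^0ψ → □^2◇^3ψ.
Minimal-valuation argument: fix x; take any y with xR^3y and any z with xR^2z. Set V(ψ) to the set of worlds R-reachable from y in exactly 0 steps. Then □^0ψ holds at y, so the antecedent holds at x; validity forces ◇^3ψ at z, giving a w with zR^3w and yR^0w.
First-order correspondent: ∀x ∀y ∀z ((xR³y ∧ xR²z) → ∃w (y = w ∧ zR³w)).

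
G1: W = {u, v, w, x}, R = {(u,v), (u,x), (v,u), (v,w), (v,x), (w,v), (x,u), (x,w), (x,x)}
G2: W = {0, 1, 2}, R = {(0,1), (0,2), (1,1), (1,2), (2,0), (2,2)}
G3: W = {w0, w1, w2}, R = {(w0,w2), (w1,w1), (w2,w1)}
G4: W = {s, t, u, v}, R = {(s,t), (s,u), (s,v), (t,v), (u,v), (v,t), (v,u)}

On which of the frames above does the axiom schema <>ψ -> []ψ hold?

G3

This is the axiom for partial functionality; its first-order frame correspondent is forall x forall y forall z (Rxy & Rxz -> y = z).
G1: fails — u sees both v and x.
G2: fails — 0 sees both 1 and 2.
G3: satisfies the condition.
G4: fails — s sees both t and u.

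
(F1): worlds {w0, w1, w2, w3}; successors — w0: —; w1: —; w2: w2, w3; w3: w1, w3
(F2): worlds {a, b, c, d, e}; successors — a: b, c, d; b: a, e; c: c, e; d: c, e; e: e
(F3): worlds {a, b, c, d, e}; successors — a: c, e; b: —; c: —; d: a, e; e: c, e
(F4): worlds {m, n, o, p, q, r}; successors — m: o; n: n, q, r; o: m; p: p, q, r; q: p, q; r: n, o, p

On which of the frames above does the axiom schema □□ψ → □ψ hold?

(F1)

Frame correspondent (Sahlqvist): ∀x ∀y (Rxy → ∃z (Rxz ∧ Rzy)) — i.e. density.
(F1): condition met.
(F2): fails — Rab but no z with Raz and Rzb.
(F3): fails — Rda but no z with Rdz and Rza.
(F4): fails — Rom but no z with Roz and Rzm.
Valid on: (F1).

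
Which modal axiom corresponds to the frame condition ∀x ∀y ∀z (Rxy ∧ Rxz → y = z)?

◇q → □q

A defining formula is ◇q → □q (the CD axiom).
Suppose ◇q→□q is valid. Take Rxy, Rxz and set V(q)={y}. Then ◇q at x, so □q at x, so q at z, i.e. z=y.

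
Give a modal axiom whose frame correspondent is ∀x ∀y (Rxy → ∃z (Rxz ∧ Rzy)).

□□s → □s

The condition is density. The C4 schema □□s → □s defines it.
Suppose □□s→□s is valid. Take Rxy and set V(s)={w : xR²w}. Then □□s at x, so □s at x, so s at y, i.e. ∃z(Rxz∧Rzy).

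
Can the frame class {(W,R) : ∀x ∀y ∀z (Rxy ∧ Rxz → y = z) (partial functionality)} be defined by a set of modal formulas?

This is a Sahlqvist condition; the CD axiom ◇q → □q defines it.
Suppose ◇q→□q is valid. Take Rxy, Rxz and set V(q)={y}. Then ◇q at x, so □q at x, so q at z, i.e. z=y.

Yes, by ◇q → □q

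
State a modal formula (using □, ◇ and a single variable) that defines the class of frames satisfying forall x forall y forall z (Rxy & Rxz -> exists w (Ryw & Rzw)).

A defining formula is ◇□p → □◇p (the .2 axiom).
Suppose ◇□p→□◇p is valid. Take Rxy, Rxz and set V(p)={w : Ryw}. Then □p at y so ◇□p at x, so □◇p at x, so ◇p at z, giving w with Rzw and Ryw.

◇□p → □◇p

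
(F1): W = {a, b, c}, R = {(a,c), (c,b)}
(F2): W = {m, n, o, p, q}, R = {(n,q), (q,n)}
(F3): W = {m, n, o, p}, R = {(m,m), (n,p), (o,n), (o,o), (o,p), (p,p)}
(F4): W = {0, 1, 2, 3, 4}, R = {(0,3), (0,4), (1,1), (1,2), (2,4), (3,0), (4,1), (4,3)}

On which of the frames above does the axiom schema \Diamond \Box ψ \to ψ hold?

(F2)

The schema corresponds to symmetry: \forall x \forall y (Rxy \to Ryx).
(F1): fails — Rac but not Rca.
(F2): ✓.
(F3): fails — Ron but not Rno.
(F4): fails — R12 but not R21.
Valid on: (F2).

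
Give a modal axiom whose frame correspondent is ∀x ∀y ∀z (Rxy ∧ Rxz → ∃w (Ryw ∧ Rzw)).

◇□r → □◇r

This is convergence; the standard corresponding axiom is .2: ◇□r → □◇r.
Suppose ◇□r→□◇r is valid. Take Rxy, Rxz and set V(r)={w : Ryw}. Then □r at y so ◇□r at x, so □◇r at x, so ◇r at z, giving w with Rzw and Ryw.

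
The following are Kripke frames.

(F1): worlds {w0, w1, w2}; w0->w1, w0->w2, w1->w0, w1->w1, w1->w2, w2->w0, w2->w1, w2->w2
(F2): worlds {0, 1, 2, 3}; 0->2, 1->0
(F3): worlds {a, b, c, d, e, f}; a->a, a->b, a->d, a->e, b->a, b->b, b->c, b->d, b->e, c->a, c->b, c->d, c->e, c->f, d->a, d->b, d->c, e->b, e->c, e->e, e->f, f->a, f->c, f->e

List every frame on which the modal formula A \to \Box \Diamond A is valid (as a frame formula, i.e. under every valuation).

(F1)

This is the axiom for symmetry; its first-order frame correspondent is \forall x \forall y (Rxy \to Ryx).
(F1): satisfies the condition.
(F2): fails — R10 but not R01.
(F3): fails — Rae but not Rea.
Valid on: (F1).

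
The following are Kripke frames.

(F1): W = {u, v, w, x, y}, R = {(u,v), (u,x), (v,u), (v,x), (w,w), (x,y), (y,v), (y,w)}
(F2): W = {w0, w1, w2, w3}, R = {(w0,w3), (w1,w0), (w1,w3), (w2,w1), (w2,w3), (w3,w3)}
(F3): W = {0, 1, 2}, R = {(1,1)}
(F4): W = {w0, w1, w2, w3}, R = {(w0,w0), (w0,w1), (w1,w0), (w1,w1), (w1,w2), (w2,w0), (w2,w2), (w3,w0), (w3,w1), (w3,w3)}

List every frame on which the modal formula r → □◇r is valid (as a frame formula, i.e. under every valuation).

Frame correspondent (Sahlqvist): ∀x ∀y (Rxy → Ryx) — i.e. symmetry.
(F1): fails — Rvx but not Rxv.
(F2): fails — Rw1w0 but not Rw0w1.
(F3): condition met.
(F4): fails — Rw1w2 but not Rw2w1.

(F3)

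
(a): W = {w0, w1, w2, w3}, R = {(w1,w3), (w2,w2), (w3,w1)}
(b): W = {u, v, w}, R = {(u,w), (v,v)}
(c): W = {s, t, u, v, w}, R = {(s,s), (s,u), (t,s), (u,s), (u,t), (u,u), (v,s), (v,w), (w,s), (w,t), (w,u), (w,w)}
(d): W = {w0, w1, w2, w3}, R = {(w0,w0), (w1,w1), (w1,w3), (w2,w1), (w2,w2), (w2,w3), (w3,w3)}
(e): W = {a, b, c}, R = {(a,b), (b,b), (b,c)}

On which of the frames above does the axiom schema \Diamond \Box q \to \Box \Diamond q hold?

The schema corresponds to convergence: \forall x \forall y \forall z (Rxy \wedge Rxz \to \exists w (Ryw \wedge Rzw)).
(a): holds.
(b): fails — Ruw and Ruw but w and w have no common successor.
(c): holds.
(d): holds.
(e): fails — Rbc and Rbc but c and c have no common successor.

(a), (c), (d)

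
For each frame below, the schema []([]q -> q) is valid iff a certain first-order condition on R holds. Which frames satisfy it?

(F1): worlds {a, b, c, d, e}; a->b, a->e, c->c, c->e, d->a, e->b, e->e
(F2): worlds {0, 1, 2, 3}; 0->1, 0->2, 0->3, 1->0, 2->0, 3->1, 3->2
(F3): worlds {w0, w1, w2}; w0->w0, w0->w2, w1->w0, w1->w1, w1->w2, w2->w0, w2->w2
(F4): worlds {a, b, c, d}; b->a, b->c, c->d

(F3)

The schema corresponds to shift-reflexivity: forall x forall y (Rxy -> Ryy).
(F1): fails — Reb but not Rbb.
(F2): fails — R10 but not R00.
(F3): condition met.
(F4): fails — Rba but not Raa.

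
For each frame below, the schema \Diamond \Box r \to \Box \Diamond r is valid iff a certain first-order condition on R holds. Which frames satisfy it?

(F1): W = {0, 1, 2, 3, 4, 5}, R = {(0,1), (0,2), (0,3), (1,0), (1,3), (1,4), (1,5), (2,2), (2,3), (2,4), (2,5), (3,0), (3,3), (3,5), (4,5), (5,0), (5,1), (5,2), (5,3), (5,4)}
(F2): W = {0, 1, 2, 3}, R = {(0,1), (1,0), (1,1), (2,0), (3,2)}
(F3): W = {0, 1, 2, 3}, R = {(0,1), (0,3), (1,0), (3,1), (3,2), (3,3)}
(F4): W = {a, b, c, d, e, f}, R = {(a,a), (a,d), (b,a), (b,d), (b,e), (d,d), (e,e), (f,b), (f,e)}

Frame correspondent (Sahlqvist): \forall x \forall y \forall z (Rxy \wedge Rxz \to \exists w (Ryw \wedge Rzw)) — i.e. convergence.
(F1): fails — R15 and R14 but 5 and 4 have no common successor.
(F2): ✓.
(F3): fails — R01 and R03 but 1 and 3 have no common successor.
(F4): fails — Rba and Rbe but a and e have no common successor.

(F2)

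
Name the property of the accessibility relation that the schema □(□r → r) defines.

shift-reflexivity

This schema is the T□ axiom.
Its frame correspondent is shift-reflexivity — ∀x ∀y (Rxy → Ryy).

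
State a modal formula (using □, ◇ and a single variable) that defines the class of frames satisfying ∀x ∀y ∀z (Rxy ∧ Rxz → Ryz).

A defining formula is ◇ψ → □◇ψ (the 5 axiom).
Suppose ◇ψ→□◇ψ is valid. Take Rxy, Rxz and set V(ψ)={y}. Then ◇ψ at x, so □◇ψ at x, so ◇ψ at z, so some w with Rzw has ψ; w=y, i.e. Rzy. By symmetry of the argument, Ryz.

◇ψ → □◇ψ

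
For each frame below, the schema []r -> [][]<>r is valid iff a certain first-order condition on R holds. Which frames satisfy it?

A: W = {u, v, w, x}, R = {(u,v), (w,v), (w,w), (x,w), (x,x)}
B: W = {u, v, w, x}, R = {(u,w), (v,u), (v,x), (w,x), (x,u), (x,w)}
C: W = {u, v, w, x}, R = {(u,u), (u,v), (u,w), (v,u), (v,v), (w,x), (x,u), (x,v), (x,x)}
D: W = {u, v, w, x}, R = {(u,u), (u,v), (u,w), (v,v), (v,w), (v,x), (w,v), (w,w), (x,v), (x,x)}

D

Frame correspondent (Sahlqvist): forall x forall z (x R^2 z -> exists w (xRw & zRw)) — i.e. a generalized confluence (Geach) condition.
A: fails — wR²v but no t with wRt and vRt.
B: fails — vR²u but no t with vRt and uRt.
C: fails — uR²w but no t with uRt and wRt.
D: condition met.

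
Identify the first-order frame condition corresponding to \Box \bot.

This is the Ver axiom.
It corresponds to emptiness of R: \forall x \forall y \neg Rxy.

Emptiness of R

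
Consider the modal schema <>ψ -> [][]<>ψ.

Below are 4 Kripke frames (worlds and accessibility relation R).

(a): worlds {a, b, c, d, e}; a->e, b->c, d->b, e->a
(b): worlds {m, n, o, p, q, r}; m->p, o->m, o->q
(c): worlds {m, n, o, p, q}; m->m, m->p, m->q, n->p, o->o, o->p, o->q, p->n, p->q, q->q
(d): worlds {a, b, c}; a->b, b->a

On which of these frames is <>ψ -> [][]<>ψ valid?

(d)

Frame correspondent (Sahlqvist): forall x forall y forall z ((xRy & x R^2 z) -> exists w (y = w & zRw)) — i.e. a generalized confluence (Geach) condition.
(a): fails — dRb, dR²c but no w with b=w and cRw.
(b): fails — oRm, oR²p but no w with m=w and pRw.
(c): fails — mRm, mR²n but no w with m=w and nRw.
(d): satisfies the condition.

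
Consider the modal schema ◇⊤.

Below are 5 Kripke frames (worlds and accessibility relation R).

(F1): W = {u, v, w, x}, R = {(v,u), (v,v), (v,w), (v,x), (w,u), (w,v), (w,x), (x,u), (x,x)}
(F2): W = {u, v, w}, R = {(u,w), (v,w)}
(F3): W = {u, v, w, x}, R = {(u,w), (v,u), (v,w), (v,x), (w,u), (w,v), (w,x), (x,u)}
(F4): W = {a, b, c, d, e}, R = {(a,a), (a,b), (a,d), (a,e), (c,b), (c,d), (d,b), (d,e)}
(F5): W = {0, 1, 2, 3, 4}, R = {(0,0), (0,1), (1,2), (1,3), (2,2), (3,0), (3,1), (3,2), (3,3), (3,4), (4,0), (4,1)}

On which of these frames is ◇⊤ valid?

(F3), (F5)

The schema corresponds to seriality: ∀x ∃y Rxy.
(F1): fails — world u has no successor.
(F2): fails — world w has no successor.
(F3): ✓.
(F4): fails — world b has no successor.
(F5): ✓.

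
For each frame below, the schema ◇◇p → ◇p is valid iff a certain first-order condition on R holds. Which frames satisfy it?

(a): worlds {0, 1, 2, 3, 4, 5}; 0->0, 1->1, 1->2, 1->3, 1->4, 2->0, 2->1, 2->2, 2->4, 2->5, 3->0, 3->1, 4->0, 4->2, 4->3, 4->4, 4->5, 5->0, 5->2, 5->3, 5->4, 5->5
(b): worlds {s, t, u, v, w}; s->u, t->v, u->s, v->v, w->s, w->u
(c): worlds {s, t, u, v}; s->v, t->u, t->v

(c)

The schema corresponds to transitivity: ∀x ∀y ∀z (Rxy ∧ Ryz → Rxz).
(a): fails — R53 and R31 but not R51.
(b): fails — Rus and Rsu but not Ruu.
(c): ✓.
Valid on: (c).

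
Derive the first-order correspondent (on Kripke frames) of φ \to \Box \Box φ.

\forall x \forall z (x R^2 z \to \exists w (x = w \wedge z = w))

This is a Sahlqvist (Geach-type) schema ◇^0□^0φ → □^2◇^0φ.
First-order correspondent: \forall x \forall z (x R^2 z \to \exists w (x = w \wedge z = w)).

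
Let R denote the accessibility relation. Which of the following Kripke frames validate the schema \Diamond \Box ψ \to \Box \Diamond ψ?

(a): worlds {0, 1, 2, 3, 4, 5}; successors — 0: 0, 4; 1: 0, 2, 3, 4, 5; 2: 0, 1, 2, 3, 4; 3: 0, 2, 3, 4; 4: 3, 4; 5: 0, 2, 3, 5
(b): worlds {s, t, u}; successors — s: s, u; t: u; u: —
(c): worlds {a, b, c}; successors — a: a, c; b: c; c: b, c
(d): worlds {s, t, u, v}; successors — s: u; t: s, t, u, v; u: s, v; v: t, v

(a), (c)

This is the axiom for convergence; its first-order frame correspondent is \forall x \forall y \forall z (Rxy \wedge Rxz \to \exists w (Ryw \wedge Rzw)).
(a): holds.
(b): fails — Rsu and Rsu but u and u have no common successor.
(c): holds.
(d): fails — Rtv and Rts but v and s have no common successor.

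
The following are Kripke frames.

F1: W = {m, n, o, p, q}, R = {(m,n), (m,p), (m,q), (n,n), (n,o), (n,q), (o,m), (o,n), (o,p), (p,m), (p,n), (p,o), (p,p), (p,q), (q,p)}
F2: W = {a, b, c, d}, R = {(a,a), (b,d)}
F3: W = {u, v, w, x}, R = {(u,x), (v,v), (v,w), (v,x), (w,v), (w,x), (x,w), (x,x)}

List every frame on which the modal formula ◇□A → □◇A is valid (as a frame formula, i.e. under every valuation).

F3

Frame correspondent (Sahlqvist): ∀x ∀y ∀z (Rxy ∧ Rxz → ∃w (Ryw ∧ Rzw)) — i.e. convergence.
F1: fails — Rmq and Rmn but q and n have no common successor.
F2: fails — Rbd and Rbd but d and d have no common successor.
F3: ✓.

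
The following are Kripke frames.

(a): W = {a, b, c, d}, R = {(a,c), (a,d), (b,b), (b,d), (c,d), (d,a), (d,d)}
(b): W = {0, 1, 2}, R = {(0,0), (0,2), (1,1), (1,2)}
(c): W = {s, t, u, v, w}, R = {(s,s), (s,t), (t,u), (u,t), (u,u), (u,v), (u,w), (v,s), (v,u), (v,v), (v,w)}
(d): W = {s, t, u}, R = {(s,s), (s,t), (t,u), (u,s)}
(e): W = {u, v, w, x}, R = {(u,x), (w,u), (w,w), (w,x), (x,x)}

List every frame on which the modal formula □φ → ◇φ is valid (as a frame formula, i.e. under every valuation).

(a), (d)

Frame correspondent (Sahlqvist): ∀x ∃y Rxy — i.e. seriality.
(a): condition met.
(b): fails — world 2 has no successor.
(c): fails — world w has no successor.
(d): condition met.
(e): fails — world v has no successor.
Valid on: (a), (d).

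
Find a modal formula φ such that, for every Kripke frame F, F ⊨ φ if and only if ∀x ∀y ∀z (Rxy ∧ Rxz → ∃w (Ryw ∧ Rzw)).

The condition is convergence. The .2 schema ◇□s → □◇s defines it.
Suppose ◇□s→□◇s is valid. Take Rxy, Rxz and set V(s)={w : Ryw}. Then □s at y so ◇□s at x, so □◇s at x, so ◇s at z, giving w with Rzw and Ryw.

◇□s → □◇s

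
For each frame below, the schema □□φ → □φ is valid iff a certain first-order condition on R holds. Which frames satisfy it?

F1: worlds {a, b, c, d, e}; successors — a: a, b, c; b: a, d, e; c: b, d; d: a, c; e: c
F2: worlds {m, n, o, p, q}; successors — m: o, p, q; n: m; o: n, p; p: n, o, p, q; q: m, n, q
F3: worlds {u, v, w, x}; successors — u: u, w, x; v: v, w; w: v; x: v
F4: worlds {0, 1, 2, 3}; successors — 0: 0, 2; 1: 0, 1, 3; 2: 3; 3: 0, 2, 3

F3, F4

This is the axiom for density; its first-order frame correspondent is ∀x ∀y (Rxy → ∃z (Rxz ∧ Rzy)).
F1: fails — Rec but no z with Rez and Rzc.
F2: fails — Rnm but no z with Rnz and Rzm.
F3: condition met.
F4: condition met.
Valid on: F3, F4.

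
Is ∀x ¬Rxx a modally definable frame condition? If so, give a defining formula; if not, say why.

If a class were modally definable it would be closed under surjective bounded morphisms (Goldblatt–Thomason).
The 3-cycle (worlds 0,1,2 with 0→1→2→0) is irreflexive, and the map sending every world to a single reflexive point • is a surjective bounded morphism (forth: every edge maps to (•,•); back: every world has a successor). So any modal formula valid on the 3-cycle is also valid on the reflexive point, which is not irreflexive.
So no modal formula (or set of formulas) defines exactly the irreflexive frames.

Not modally definable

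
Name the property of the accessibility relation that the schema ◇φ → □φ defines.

This schema is the CD axiom.
Its frame correspondent is partial functionality — ∀x ∀y ∀z (Rxy ∧ Rxz → y = z).

partial functionality: ∀x ∀y ∀z (Rxy ∧ Rxz → y = z)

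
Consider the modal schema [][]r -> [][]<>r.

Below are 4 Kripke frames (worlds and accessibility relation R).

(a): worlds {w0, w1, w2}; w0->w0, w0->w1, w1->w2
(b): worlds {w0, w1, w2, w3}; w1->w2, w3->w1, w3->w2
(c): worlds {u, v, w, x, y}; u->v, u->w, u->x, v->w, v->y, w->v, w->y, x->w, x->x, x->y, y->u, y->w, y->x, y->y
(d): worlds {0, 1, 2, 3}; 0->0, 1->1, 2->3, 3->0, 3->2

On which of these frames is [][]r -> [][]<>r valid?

(c)

This is the axiom for a generalized confluence (Geach) condition; its first-order frame correspondent is forall x forall z (x R^2 z -> exists w (x R^2 w & zRw)).
(a): fails — w0R²w2 but no w with w0R²w and w2Rw.
(b): fails — w3R²w2 but no w with w3R²w and w2Rw.
(c): condition met.
(d): fails — 2R²2 but no w with 2R²w and 2Rw.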